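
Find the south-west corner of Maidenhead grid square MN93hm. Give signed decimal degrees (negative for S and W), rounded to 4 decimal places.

43.5000, 78.5833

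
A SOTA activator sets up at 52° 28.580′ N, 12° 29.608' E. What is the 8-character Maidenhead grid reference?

JO62fl94

Add 180° to longitude and 90° to latitude: 192.49347, 142.47633.
Field: lon ⌊192.49347/20⌋ = 9 → J; lat ⌊142.47633/10⌋ = 14 → O.
Square: lon ⌊12.49347/2⌋ = 6; lat ⌊2.47633/1⌋ = 2.
Subsquare: lon ⌊0.49347/0.0833333⌋ = 5 → f; lat ⌊0.47633/0.0416667⌋ = 11 → l.
Extended square: lon ⌊0.07680/0.00833333⌋ = 9; lat ⌊0.01800/0.00416667⌋ = 4.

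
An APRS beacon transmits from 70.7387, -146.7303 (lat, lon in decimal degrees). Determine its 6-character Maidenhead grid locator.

BQ60pr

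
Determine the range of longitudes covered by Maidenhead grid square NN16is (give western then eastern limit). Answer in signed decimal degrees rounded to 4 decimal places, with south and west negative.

Field N=13, N=13: +13·20° lon, +13·10° lat → SW at lon 80°, lat 40°.
Square 1, 6: +1·2° lon, +6·1° lat → SW at lon 82°, lat 46°.
Subsquare i=8, s=18: +8·0.0833333° lon, +18·0.0416667° lat → SW at lon 82.6667°, lat 46.75°.
Cell spans 0.0833333° lon × 0.0416667° lat.
west 82.6667, east 82.7500.

82.6667, 82.7500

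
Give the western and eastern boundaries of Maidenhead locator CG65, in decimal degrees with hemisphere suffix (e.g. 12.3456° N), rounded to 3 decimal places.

Field C=2, G=6: +2·20° lon, +6·10° lat → SW at lon -140°, lat -30°.
Square 6, 5: +6·2° lon, +5·1° lat → SW at lon -128°, lat -25°.
Cell spans 2° lon × 1° lat.
west 128.000° W, east 126.000° W.

128.000° W, 126.000° W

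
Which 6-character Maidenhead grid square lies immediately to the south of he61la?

Latitude subsquare a = 0; −1 → -1, wraps to 23 = x, carry into square.
Latitude square 1; −1 → 0.
The longitude characters are unchanged.

HE60lx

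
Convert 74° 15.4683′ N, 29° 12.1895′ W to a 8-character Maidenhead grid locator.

HQ54jg51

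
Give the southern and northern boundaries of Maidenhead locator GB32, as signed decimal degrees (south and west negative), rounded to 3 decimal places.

-78.000, -77.000

Field G=6, B=1: +6·20° lon, +1·10° lat → SW at lon -60°, lat -80°.
Square 3, 2: +3·2° lon, +2·1° lat → SW at lon -54°, lat -78°.
Cell spans 2° lon × 1° lat.
south -78.000, north -77.000.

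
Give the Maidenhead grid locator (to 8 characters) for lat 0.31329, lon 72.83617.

MJ60kh05

Shift to the Maidenhead origin (180°W, 90°S): lon 252.83617, lat 90.31329.
Field (20°×10°, letters A–R): lon ⌊252.83617/20⌋ = 12 → M; lat ⌊90.31329/10⌋ = 9 → J.
Square (2°×1°, digits 0–9): lon ⌊12.83617/2⌋ = 6; lat ⌊0.31329/1⌋ = 0.
Subsquare (5′×2.5′, letters a–x): lon ⌊0.83617/0.0833333⌋ = 10 → k; lat ⌊0.31329/0.0416667⌋ = 7 → h.
Extended square (30″×15″, digits 0–9): lon ⌊0.00284/0.00833333⌋ = 0; lat ⌊0.02162/0.00416667⌋ = 5.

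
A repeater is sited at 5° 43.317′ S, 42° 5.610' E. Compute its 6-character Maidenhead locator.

LI14bg

Offset from 180°W / 90°S: lon 222.0935°, lat 84.2781°.
Field: 222.0935/20 → 11 → L, 84.2781/10 → 8 → I; chars LI.
Square: 2.0935/2 → 1, 4.2781/1 → 4; chars 14.
Subsquare: 0.0935/0.0833333 → 1 → b, 0.2781/0.0416667 → 6 → g; chars bg.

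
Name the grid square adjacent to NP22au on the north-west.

NP12xv

Longitude subsquare a = 0; −1 → -1, wraps to 23 = x, carry into square.
Longitude square 2; −1 → 1.
Latitude subsquare u = 20; +1 → 21 = v.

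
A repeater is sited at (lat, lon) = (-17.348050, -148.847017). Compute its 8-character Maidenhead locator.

Add 180° to longitude and 90° to latitude: 31.15298, 72.65195.
Field: 31.15298/20 → 1 → B, 72.65195/10 → 7 → H; chars BH.
Square: 11.15298/2 → 5, 2.65195/1 → 2; chars 52.
Subsquare: 1.15298/0.0833333 → 13 → n, 0.65195/0.0416667 → 15 → p; chars np.
Extended square: 0.06965/0.00833333 → 8, 0.02695/0.00416667 → 6; chars 86.

BH52np86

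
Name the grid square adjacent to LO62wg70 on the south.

LO62wf79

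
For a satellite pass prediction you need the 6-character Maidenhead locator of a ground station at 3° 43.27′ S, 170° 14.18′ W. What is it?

AI46vg

Shift to the Maidenhead origin (180°W, 90°S): lon 9.7637, lat 86.2788.
Field: 9.7637/20 → 0 → A, 86.2788/10 → 8 → I; chars AI.
Square: 9.7637/2 → 4, 6.2788/1 → 6; chars 46.
Subsquare: 1.7637/0.0833333 → 21 → v, 0.2788/0.0416667 → 6 → g; chars vg.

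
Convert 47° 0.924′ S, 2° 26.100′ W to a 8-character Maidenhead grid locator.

Offset from 180°W / 90°S: lon 177.56500°, lat 42.98460°.
Field: 177.56500/20 → 8 → I, 42.98460/10 → 4 → E; chars IE.
Square: 17.56500/2 → 8, 2.98460/1 → 2; chars 82.
Subsquare: 1.56500/0.0833333 → 18 → s, 0.98460/0.0416667 → 23 → x; chars sx.
Extended square: 0.06500/0.00833333 → 7, 0.02627/0.00416667 → 6; chars 76.

IE82sx76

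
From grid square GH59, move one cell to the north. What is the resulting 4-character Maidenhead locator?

Latitude square 9; +1 → 10, wraps to 0, carry into field.
Latitude field H = 7; +1 → 8 = I.
The longitude characters are unchanged.

GI50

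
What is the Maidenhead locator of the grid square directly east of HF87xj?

HF97aj

Longitude subsquare x = 23; +1 → 24, wraps to 0 = a, carry into square.
Longitude square 8; +1 → 9.
The latitude characters are unchanged.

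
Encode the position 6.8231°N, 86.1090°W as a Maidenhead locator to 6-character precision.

EJ66wt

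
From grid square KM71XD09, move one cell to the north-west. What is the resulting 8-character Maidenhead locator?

Longitude extended square 0; −1 → -1, wraps to 9, carry into subsquare.
Longitude subsquare x = 23; −1 → 22 = w.
Latitude extended square 9; +1 → 10, wraps to 0, carry into subsquare.
Latitude subsquare d = 3; +1 → 4 = e.

KM71we90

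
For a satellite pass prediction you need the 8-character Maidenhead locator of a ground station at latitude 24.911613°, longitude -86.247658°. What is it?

EL64vv08

Add 180° to longitude and 90° to latitude: 93.75234, 114.91161.
Field: 93.75234/20 → 4 → E, 114.91161/10 → 11 → L; chars EL.
Square: 13.75234/2 → 6, 4.91161/1 → 4; chars 64.
Subsquare: 1.75234/0.0833333 → 21 → v, 0.91161/0.0416667 → 21 → v; chars vv.
Extended square: 0.00234/0.00833333 → 0, 0.03661/0.00416667 → 8; chars 08.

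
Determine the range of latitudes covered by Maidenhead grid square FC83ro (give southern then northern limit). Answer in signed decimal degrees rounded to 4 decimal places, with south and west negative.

-66.4167, -66.3750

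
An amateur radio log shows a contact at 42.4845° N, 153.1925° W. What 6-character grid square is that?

BN32jl

Shift to the Maidenhead origin (180°W, 90°S): lon 26.8075, lat 132.4845.
Field: lon ⌊26.8075/20⌋ = 1 → B; lat ⌊132.4845/10⌋ = 13 → N.
Square: lon ⌊6.8075/2⌋ = 3; lat ⌊2.4845/1⌋ = 2.
Subsquare: lon ⌊0.8075/0.0833333⌋ = 9 → j; lat ⌊0.4845/0.0416667⌋ = 11 → l.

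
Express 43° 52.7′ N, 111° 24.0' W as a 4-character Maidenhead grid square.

DN43

Shift to the Maidenhead origin (180°W, 90°S): lon 68.60, lat 133.88.
Field: lon ⌊68.60/20⌋ = 3 → D; lat ⌊133.88/10⌋ = 13 → N.
Square: lon ⌊8.60/2⌋ = 4; lat ⌊3.88/1⌋ = 3.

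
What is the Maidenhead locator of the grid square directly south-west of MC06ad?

LC96xc

Longitude subsquare a = 0; −1 → -1, wraps to 23 = x, carry into square.
Longitude square 0; −1 → -1, wraps to 9, carry into field.
Longitude field M = 12; −1 → 11 = L.
Latitude subsquare d = 3; −1 → 2 = c.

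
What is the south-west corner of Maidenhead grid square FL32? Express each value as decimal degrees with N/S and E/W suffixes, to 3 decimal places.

22.000° N, 74.000° W

Field F=5, L=11: +5·20° lon, +11·10° lat → SW at lon -80°, lat 20°.
Square 3, 2: +3·2° lon, +2·1° lat → SW at lon -74°, lat 22°.
latitude 22.000° N, longitude 74.000° W.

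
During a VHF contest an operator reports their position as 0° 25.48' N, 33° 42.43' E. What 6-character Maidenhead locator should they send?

Shift to the Maidenhead origin (180°W, 90°S): lon 213.7072, lat 90.4247.
Field: lon ⌊213.7072/20⌋ = 10 → K; lat ⌊90.4247/10⌋ = 9 → J.
Square: lon ⌊13.7072/2⌋ = 6; lat ⌊0.4247/1⌋ = 0.
Subsquare: lon ⌊1.7072/0.0833333⌋ = 20 → u; lat ⌊0.4247/0.0416667⌋ = 10 → k.

KJ60uk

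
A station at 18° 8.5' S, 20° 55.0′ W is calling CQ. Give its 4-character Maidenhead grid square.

HH91

Offset from 180°W / 90°S: lon 159.08°, lat 71.86°.
Field (20°×10°, letters A–R): lon ⌊159.08/20⌋ = 7 → H; lat ⌊71.86/10⌋ = 7 → H.
Square (2°×1°, digits 0–9): lon ⌊19.08/2⌋ = 9; lat ⌊1.86/1⌋ = 1.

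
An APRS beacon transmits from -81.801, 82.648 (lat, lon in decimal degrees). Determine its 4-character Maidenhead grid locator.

Shift to the Maidenhead origin (180°W, 90°S): lon 262.65, lat 8.20.
Field: lon ⌊262.65/20⌋ = 13 → N; lat ⌊8.20/10⌋ = 0 → A.
Square: lon ⌊2.65/2⌋ = 1; lat ⌊8.20/1⌋ = 8.

NA18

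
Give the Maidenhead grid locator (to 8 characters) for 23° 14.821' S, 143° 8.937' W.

BG86ks20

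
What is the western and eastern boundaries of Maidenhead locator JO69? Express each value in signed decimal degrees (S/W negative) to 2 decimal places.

12.00, 14.00

Field J=9, O=14: +9·20° lon, +14·10° lat → SW at lon 0°, lat 50°.
Square 6, 9: +6·2° lon, +9·1° lat → SW at lon 12°, lat 59°.
Cell spans 2° lon × 1° lat.
west 12.00, east 14.00.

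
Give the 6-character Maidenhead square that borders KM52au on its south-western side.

Longitude subsquare a = 0; −1 → -1, wraps to 23 = x, carry into square.
Longitude square 5; −1 → 4.
Latitude subsquare u = 20; −1 → 19 = t.

KM42xt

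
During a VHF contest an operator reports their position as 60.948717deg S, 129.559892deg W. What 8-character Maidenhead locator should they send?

Shift to the Maidenhead origin (180°W, 90°S): lon 50.44011, lat 29.05128.
Field: 50.44011/20 → 2 → C, 29.05128/10 → 2 → C; chars CC.
Square: 10.44011/2 → 5, 9.05128/1 → 9; chars 59.
Subsquare: 0.44011/0.0833333 → 5 → f, 0.05128/0.0416667 → 1 → b; chars fb.
Extended square: 0.02344/0.00833333 → 2, 0.00962/0.00416667 → 2; chars 22.

CC59fb22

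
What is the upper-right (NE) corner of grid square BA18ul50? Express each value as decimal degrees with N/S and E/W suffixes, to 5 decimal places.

Field B=1, A=0: +1·20° lon, +0·10° lat → SW at lon -160°, lat -90°.
Square 1, 8: +1·2° lon, +8·1° lat → SW at lon -158°, lat -82°.
Subsquare u=20, l=11: +20·0.0833333° lon, +11·0.0416667° lat → SW at lon -156.333°, lat -81.5417°.
Extended square 5, 0: +5·0.00833333° lon, +0·0.00416667° lat → SW at lon -156.292°, lat -81.5417°.
Cell spans 0.00833333° lon × 0.00416667° lat. NE corner is SW corner plus one full cell.
latitude 81.53750° S, longitude 156.28333° W.

81.53750° S, 156.28333° W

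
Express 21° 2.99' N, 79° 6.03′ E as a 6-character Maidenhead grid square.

ML91nb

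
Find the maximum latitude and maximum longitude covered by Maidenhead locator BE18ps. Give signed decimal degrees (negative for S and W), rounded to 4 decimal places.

-41.2083, -156.6667

Field B=1, E=4: +1·20° lon, +4·10° lat → SW at lon -160°, lat -50°.
Square 1, 8: +1·2° lon, +8·1° lat → SW at lon -158°, lat -42°.
Subsquare p=15, s=18: +15·0.0833333° lon, +18·0.0416667° lat → SW at lon -156.75°, lat -41.25°.
Cell spans 0.0833333° lon × 0.0416667° lat. NE corner is SW corner plus one full cell.
latitude -41.2083, longitude -156.6667.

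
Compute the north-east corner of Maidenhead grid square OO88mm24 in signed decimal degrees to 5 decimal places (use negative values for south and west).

Field O=14, O=14: +14·20° lon, +14·10° lat → SW at lon 100°, lat 50°.
Square 8, 8: +8·2° lon, +8·1° lat → SW at lon 116°, lat 58°.
Subsquare m=12, m=12: +12·0.0833333° lon, +12·0.0416667° lat → SW at lon 117°, lat 58.5°.
Extended square 2, 4: +2·0.00833333° lon, +4·0.00416667° lat → SW at lon 117.017°, lat 58.5167°.
Cell spans 0.00833333° lon × 0.00416667° lat. NE corner is SW corner plus one full cell.
latitude 58.52083, longitude 117.02500.

58.52083, 117.02500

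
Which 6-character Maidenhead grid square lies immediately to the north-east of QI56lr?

QI56ms

Longitude subsquare l = 11; +1 → 12 = m.
Latitude subsquare r = 17; +1 → 18 = s.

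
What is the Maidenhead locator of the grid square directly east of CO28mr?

CO28nr

Longitude subsquare m = 12; +1 → 13 = n.
The latitude characters are unchanged.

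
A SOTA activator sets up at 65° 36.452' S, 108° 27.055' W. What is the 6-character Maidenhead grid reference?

DC54sj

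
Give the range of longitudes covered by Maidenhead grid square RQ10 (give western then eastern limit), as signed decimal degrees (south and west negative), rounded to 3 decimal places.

Field R=17, Q=16: +17·20° lon, +16·10° lat → SW at lon 160°, lat 70°.
Square 1, 0: +1·2° lon, +0·1° lat → SW at lon 162°, lat 70°.
Cell spans 2° lon × 1° lat.
west 162.000, east 164.000.

162.000, 164.000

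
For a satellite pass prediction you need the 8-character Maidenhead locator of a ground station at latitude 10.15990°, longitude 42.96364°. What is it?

LK10ld58

Add 180° to longitude and 90° to latitude: 222.96364, 100.15990.
Field (20°×10°, letters A–R): lon ⌊222.96364/20⌋ = 11 → L; lat ⌊100.15990/10⌋ = 10 → K.
Square (2°×1°, digits 0–9): lon ⌊2.96364/2⌋ = 1; lat ⌊0.15990/1⌋ = 0.
Subsquare (5′×2.5′, letters a–x): lon ⌊0.96364/0.0833333⌋ = 11 → l; lat ⌊0.15990/0.0416667⌋ = 3 → d.
Extended square (30″×15″, digits 0–9): lon ⌊0.04697/0.00833333⌋ = 5; lat ⌊0.03490/0.00416667⌋ = 8.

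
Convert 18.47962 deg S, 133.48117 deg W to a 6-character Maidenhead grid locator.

CH31gm

Add 180° to longitude and 90° to latitude: 46.5188, 71.5204.
Field (20°×10°, letters A–R): 46.5188/20 → 2 → C, 71.5204/10 → 7 → H; chars CH.
Square (2°×1°, digits 0–9): 6.5188/2 → 3, 1.5204/1 → 1; chars 31.
Subsquare (5′×2.5′, letters a–x): 0.5188/0.0833333 → 6 → g, 0.5204/0.0416667 → 12 → m; chars gm.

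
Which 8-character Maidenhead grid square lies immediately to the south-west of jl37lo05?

JL37ko94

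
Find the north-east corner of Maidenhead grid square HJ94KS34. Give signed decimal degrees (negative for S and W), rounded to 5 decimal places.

Field H=7, J=9: +7·20° lon, +9·10° lat → SW at lon -40°, lat 0°.
Square 9, 4: +9·2° lon, +4·1° lat → SW at lon -22°, lat 4°.
Subsquare k=10, s=18: +10·0.0833333° lon, +18·0.0416667° lat → SW at lon -21.1667°, lat 4.75°.
Extended square 3, 4: +3·0.00833333° lon, +4·0.00416667° lat → SW at lon -21.1417°, lat 4.76667°.
Cell spans 0.00833333° lon × 0.00416667° lat. NE corner is SW corner plus one full cell.
latitude 4.77083, longitude -21.13333.

4.77083, -21.13333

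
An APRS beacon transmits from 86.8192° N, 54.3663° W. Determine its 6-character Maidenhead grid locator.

GR26tt

Shift to the Maidenhead origin (180°W, 90°S): lon 125.6337, lat 176.8192.
Field (20°×10°, letters A–R): lon ⌊125.6337/20⌋ = 6 → G; lat ⌊176.8192/10⌋ = 17 → R.
Square (2°×1°, digits 0–9): lon ⌊5.6337/2⌋ = 2; lat ⌊6.8192/1⌋ = 6.
Subsquare (5′×2.5′, letters a–x): lon ⌊1.6337/0.0833333⌋ = 19 → t; lat ⌊0.8192/0.0416667⌋ = 19 → t.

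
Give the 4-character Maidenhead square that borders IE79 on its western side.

Longitude square 7; −1 → 6.
The latitude characters are unchanged.

IE69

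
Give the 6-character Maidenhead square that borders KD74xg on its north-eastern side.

KD84ah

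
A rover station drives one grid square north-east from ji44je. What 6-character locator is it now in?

Longitude subsquare j = 9; +1 → 10 = k.
Latitude subsquare e = 4; +1 → 5 = f.

JI44kf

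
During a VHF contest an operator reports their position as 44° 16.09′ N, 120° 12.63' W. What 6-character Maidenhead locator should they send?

CN94vg

Shift to the Maidenhead origin (180°W, 90°S): lon 59.7895, lat 134.2682.
Field (20°×10°, letters A–R): lon ⌊59.7895/20⌋ = 2 → C; lat ⌊134.2682/10⌋ = 13 → N.
Square (2°×1°, digits 0–9): lon ⌊19.7895/2⌋ = 9; lat ⌊4.2682/1⌋ = 4.
Subsquare (5′×2.5′, letters a–x): lon ⌊1.7895/0.0833333⌋ = 21 → v; lat ⌊0.2682/0.0416667⌋ = 6 → g.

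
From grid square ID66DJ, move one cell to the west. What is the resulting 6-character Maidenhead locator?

ID66cj

Longitude subsquare d = 3; −1 → 2 = c.
The latitude characters are unchanged.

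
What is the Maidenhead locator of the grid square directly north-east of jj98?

KJ09

Longitude square 9; +1 → 10, wraps to 0, carry into field.
Longitude field J = 9; +1 → 10 = K.
Latitude square 8; +1 → 9.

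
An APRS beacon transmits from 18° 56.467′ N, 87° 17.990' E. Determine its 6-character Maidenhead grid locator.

NK38pw

Add 180° to longitude and 90° to latitude: 267.2998, 108.9411.
Field: lon ⌊267.2998/20⌋ = 13 → N; lat ⌊108.9411/10⌋ = 10 → K.
Square: lon ⌊7.2998/2⌋ = 3; lat ⌊8.9411/1⌋ = 8.
Subsquare: lon ⌊1.2998/0.0833333⌋ = 15 → p; lat ⌊0.9411/0.0416667⌋ = 22 → w.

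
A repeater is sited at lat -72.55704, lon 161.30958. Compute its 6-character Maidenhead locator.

RB07pk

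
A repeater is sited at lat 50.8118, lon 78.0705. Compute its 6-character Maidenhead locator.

Shift to the Maidenhead origin (180°W, 90°S): lon 258.0705, lat 140.8118.
Field: lon ⌊258.0705/20⌋ = 12 → M; lat ⌊140.8118/10⌋ = 14 → O.
Square: lon ⌊18.0705/2⌋ = 9; lat ⌊0.8118/1⌋ = 0.
Subsquare: lon ⌊0.0705/0.0833333⌋ = 0 → a; lat ⌊0.8118/0.0416667⌋ = 19 → t.

MO90at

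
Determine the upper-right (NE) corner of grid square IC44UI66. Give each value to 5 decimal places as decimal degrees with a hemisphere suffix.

65.63750° S, 10.27500° W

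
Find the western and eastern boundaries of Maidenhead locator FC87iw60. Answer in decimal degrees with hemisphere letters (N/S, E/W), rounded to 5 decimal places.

Field F=5, C=2: +5·20° lon, +2·10° lat → SW at lon -80°, lat -70°.
Square 8, 7: +8·2° lon, +7·1° lat → SW at lon -64°, lat -63°.
Subsquare i=8, w=22: +8·0.0833333° lon, +22·0.0416667° lat → SW at lon -63.3333°, lat -62.0833°.
Extended square 6, 0: +6·0.00833333° lon, +0·0.00416667° lat → SW at lon -63.2833°, lat -62.0833°.
Cell spans 0.00833333° lon × 0.00416667° lat.
west 63.28333° W, east 63.27500° W.

63.28333° W, 63.27500° W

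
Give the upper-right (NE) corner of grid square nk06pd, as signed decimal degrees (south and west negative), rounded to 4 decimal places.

16.1667, 81.3333

Field N=13, K=10: +13·20° lon, +10·10° lat → SW at lon 80°, lat 10°.
Square 0, 6: +0·2° lon, +6·1° lat → SW at lon 80°, lat 16°.
Subsquare p=15, d=3: +15·0.0833333° lon, +3·0.0416667° lat → SW at lon 81.25°, lat 16.125°.
Cell spans 0.0833333° lon × 0.0416667° lat. NE corner is SW corner plus one full cell.
latitude 16.1667, longitude 81.3333.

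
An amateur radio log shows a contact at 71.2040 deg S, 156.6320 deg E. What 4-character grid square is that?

QB88

Offset from 180°W / 90°S: lon 336.63°, lat 18.80°.
Field: lon ⌊336.63/20⌋ = 16 → Q; lat ⌊18.80/10⌋ = 1 → B.
Square: lon ⌊16.63/2⌋ = 8; lat ⌊8.80/1⌋ = 8.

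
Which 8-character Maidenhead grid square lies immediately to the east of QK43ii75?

QK43ii85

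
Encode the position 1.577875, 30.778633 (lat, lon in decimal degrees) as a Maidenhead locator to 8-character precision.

Add 180° to longitude and 90° to latitude: 210.77863, 91.57788.
Field: lon ⌊210.77863/20⌋ = 10 → K; lat ⌊91.57788/10⌋ = 9 → J.
Square: lon ⌊10.77863/2⌋ = 5; lat ⌊1.57788/1⌋ = 1.
Subsquare: lon ⌊0.77863/0.0833333⌋ = 9 → j; lat ⌊0.57788/0.0416667⌋ = 13 → n.
Extended square: lon ⌊0.02863/0.00833333⌋ = 3; lat ⌊0.03621/0.00416667⌋ = 8.

KJ51jn38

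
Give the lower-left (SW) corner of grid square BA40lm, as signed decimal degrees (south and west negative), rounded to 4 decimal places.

Field B=1, A=0: +1·20° lon, +0·10° lat → SW at lon -160°, lat -90°.
Square 4, 0: +4·2° lon, +0·1° lat → SW at lon -152°, lat -90°.
Subsquare l=11, m=12: +11·0.0833333° lon, +12·0.0416667° lat → SW at lon -151.083°, lat -89.5°.
latitude -89.5000, longitude -151.0833.

-89.5000, -151.0833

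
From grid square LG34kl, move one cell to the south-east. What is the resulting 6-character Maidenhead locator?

LG34lk

Longitude subsquare k = 10; +1 → 11 = l.
Latitude subsquare l = 11; −1 → 10 = k.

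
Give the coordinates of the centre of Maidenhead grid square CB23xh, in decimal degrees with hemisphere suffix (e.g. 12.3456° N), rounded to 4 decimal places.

Field C=2, B=1: +2·20° lon, +1·10° lat → SW at lon -140°, lat -80°.
Square 2, 3: +2·2° lon, +3·1° lat → SW at lon -136°, lat -77°.
Subsquare x=23, h=7: +23·0.0833333° lon, +7·0.0416667° lat → SW at lon -134.083°, lat -76.7083°.
Cell spans 0.0833333° lon × 0.0416667° lat. Centre is SW corner plus half of each.
latitude 76.6875° S, longitude 134.0417° W.

76.6875° S, 134.0417° W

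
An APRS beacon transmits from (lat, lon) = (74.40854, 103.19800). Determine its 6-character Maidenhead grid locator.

OQ14oj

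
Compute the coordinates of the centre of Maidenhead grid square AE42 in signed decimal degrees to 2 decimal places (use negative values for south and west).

-47.50, -171.00

Field A=0, E=4: +0·20° lon, +4·10° lat → SW at lon -180°, lat -50°.
Square 4, 2: +4·2° lon, +2·1° lat → SW at lon -172°, lat -48°.
Cell spans 2° lon × 1° lat. Centre is SW corner plus half of each.
latitude -47.50, longitude -171.00.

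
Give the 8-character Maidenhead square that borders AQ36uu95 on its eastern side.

AQ36vu05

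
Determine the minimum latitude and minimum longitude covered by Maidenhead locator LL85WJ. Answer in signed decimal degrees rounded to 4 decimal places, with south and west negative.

Field L=11, L=11: +11·20° lon, +11·10° lat → SW at lon 40°, lat 20°.
Square 8, 5: +8·2° lon, +5·1° lat → SW at lon 56°, lat 25°.
Subsquare w=22, j=9: +22·0.0833333° lon, +9·0.0416667° lat → SW at lon 57.8333°, lat 25.375°.
latitude 25.3750, longitude 57.8333.

25.3750, 57.8333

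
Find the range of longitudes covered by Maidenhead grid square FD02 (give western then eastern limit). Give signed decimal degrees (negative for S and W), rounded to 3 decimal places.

-80.000, -78.000

Field F=5, D=3: +5·20° lon, +3·10° lat → SW at lon -80°, lat -60°.
Square 0, 2: +0·2° lon, +2·1° lat → SW at lon -80°, lat -58°.
Cell spans 2° lon × 1° lat.
west -80.000, east -78.000.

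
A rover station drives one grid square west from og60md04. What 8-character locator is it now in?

OG60ld94

Longitude extended square 0; −1 → -1, wraps to 9, carry into subsquare.
Longitude subsquare m = 12; −1 → 11 = l.
The latitude characters are unchanged.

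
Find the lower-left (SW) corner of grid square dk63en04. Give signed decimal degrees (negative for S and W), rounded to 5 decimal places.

13.55833, -107.66667

Field D=3, K=10: +3·20° lon, +10·10° lat → SW at lon -120°, lat 10°.
Square 6, 3: +6·2° lon, +3·1° lat → SW at lon -108°, lat 13°.
Subsquare e=4, n=13: +4·0.0833333° lon, +13·0.0416667° lat → SW at lon -107.667°, lat 13.5417°.
Extended square 0, 4: +0·0.00833333° lon, +4·0.00416667° lat → SW at lon -107.667°, lat 13.5583°.
latitude 13.55833, longitude -107.66667.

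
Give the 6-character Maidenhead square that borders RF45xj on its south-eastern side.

Longitude subsquare x = 23; +1 → 24, wraps to 0 = a, carry into square.
Longitude square 4; +1 → 5.
Latitude subsquare j = 9; −1 → 8 = i.

RF55ai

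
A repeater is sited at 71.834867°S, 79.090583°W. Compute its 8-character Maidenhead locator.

Offset from 180°W / 90°S: lon 100.90942°, lat 18.16513°.
Field: 100.90942/20 → 5 → F, 18.16513/10 → 1 → B; chars FB.
Square: 0.90942/2 → 0, 8.16513/1 → 8; chars 08.
Subsquare: 0.90942/0.0833333 → 10 → k, 0.16513/0.0416667 → 3 → d; chars kd.
Extended square: 0.07608/0.00833333 → 9, 0.04013/0.00416667 → 9; chars 99.

FB08kd99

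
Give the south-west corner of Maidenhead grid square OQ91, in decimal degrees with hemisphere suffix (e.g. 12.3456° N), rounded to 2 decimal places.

71.00° N, 118.00° E

Field O=14, Q=16: +14·20° lon, +16·10° lat → SW at lon 100°, lat 70°.
Square 9, 1: +9·2° lon, +1·1° lat → SW at lon 118°, lat 71°.
latitude 71.00° N, longitude 118.00° E.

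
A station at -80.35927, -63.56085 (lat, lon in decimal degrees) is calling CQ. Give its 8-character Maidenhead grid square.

FA89fp23

Add 180° to longitude and 90° to latitude: 116.43915, 9.64073.
Field: 116.43915/20 → 5 → F, 9.64073/10 → 0 → A; chars FA.
Square: 16.43915/2 → 8, 9.64073/1 → 9; chars 89.
Subsquare: 0.43915/0.0833333 → 5 → f, 0.64073/0.0416667 → 15 → p; chars fp.
Extended square: 0.02248/0.00833333 → 2, 0.01573/0.00416667 → 3; chars 23.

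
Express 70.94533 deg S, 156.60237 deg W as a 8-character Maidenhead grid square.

Shift to the Maidenhead origin (180°W, 90°S): lon 23.39763, lat 19.05467.
Field: lon ⌊23.39763/20⌋ = 1 → B; lat ⌊19.05467/10⌋ = 1 → B.
Square: lon ⌊3.39763/2⌋ = 1; lat ⌊9.05467/1⌋ = 9.
Subsquare: lon ⌊1.39763/0.0833333⌋ = 16 → q; lat ⌊0.05467/0.0416667⌋ = 1 → b.
Extended square: lon ⌊0.06430/0.00833333⌋ = 7; lat ⌊0.01300/0.00416667⌋ = 3.

BB19qb73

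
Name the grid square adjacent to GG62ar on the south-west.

GG52xq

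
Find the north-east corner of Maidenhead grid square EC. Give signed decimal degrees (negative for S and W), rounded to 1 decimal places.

-60.0, -80.0

Field E=4, C=2: +4·20° lon, +2·10° lat → SW at lon -100°, lat -70°.
Cell spans 20° lon × 10° lat. NE corner is SW corner plus one full cell.
latitude -60.0, longitude -80.0.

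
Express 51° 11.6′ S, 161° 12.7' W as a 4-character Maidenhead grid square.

AD98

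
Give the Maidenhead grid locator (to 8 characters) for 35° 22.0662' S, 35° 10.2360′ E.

Shift to the Maidenhead origin (180°W, 90°S): lon 215.17060, lat 54.63223.
Field: 215.17060/20 → 10 → K, 54.63223/10 → 5 → F; chars KF.
Square: 15.17060/2 → 7, 4.63223/1 → 4; chars 74.
Subsquare: 1.17060/0.0833333 → 14 → o, 0.63223/0.0416667 → 15 → p; chars op.
Extended square: 0.00393/0.00833333 → 0, 0.00723/0.00416667 → 1; chars 01.

KF74op01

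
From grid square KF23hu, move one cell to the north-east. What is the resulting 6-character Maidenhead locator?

Longitude subsquare h = 7; +1 → 8 = i.
Latitude subsquare u = 20; +1 → 21 = v.

KF23iv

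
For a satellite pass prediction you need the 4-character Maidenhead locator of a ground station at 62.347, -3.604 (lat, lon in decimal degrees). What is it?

IP82

Shift to the Maidenhead origin (180°W, 90°S): lon 176.40, lat 152.35.
Field: lon ⌊176.40/20⌋ = 8 → I; lat ⌊152.35/10⌋ = 15 → P.
Square: lon ⌊16.40/2⌋ = 8; lat ⌊2.35/1⌋ = 2.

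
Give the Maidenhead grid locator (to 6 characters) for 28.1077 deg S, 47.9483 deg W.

GG61av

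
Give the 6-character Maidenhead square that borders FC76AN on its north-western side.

Longitude subsquare a = 0; −1 → -1, wraps to 23 = x, carry into square.
Longitude square 7; −1 → 6.
Latitude subsquare n = 13; +1 → 14 = o.

FC66xo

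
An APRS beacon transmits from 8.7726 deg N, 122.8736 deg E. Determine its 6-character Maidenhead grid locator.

PJ18ks

Offset from 180°W / 90°S: lon 302.8736°, lat 98.7726°.
Field: 302.8736/20 → 15 → P, 98.7726/10 → 9 → J; chars PJ.
Square: 2.8736/2 → 1, 8.7726/1 → 8; chars 18.
Subsquare: 0.8736/0.0833333 → 10 → k, 0.7726/0.0416667 → 18 → s; chars ks.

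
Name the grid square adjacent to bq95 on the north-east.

CQ06

Longitude square 9; +1 → 10, wraps to 0, carry into field.
Longitude field B = 1; +1 → 2 = C.
Latitude square 5; +1 → 6.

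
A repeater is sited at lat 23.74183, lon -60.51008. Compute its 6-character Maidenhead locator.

FL93rr

Offset from 180°W / 90°S: lon 119.4899°, lat 113.7418°.
Field: 119.4899/20 → 5 → F, 113.7418/10 → 11 → L; chars FL.
Square: 19.4899/2 → 9, 3.7418/1 → 3; chars 93.
Subsquare: 1.4899/0.0833333 → 17 → r, 0.7418/0.0416667 → 17 → r; chars rr.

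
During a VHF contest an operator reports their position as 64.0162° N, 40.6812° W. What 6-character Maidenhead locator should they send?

GP94pa

Offset from 180°W / 90°S: lon 139.3188°, lat 154.0162°.
Field (20°×10°, letters A–R): 139.3188/20 → 6 → G, 154.0162/10 → 15 → P; chars GP.
Square (2°×1°, digits 0–9): 19.3188/2 → 9, 4.0162/1 → 4; chars 94.
Subsquare (5′×2.5′, letters a–x): 1.3188/0.0833333 → 15 → p, 0.0162/0.0416667 → 0 → a; chars pa.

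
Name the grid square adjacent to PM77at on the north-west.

PM67xu

Longitude subsquare a = 0; −1 → -1, wraps to 23 = x, carry into square.
Longitude square 7; −1 → 6.
Latitude subsquare t = 19; +1 → 20 = u.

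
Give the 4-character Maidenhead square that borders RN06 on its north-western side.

Longitude square 0; −1 → -1, wraps to 9, carry into field.
Longitude field R = 17; −1 → 16 = Q.
Latitude square 6; +1 → 7.

QN97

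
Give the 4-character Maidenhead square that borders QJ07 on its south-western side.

Longitude square 0; −1 → -1, wraps to 9, carry into field.
Longitude field Q = 16; −1 → 15 = P.
Latitude square 7; −1 → 6.

PJ96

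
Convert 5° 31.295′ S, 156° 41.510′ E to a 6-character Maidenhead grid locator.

Offset from 180°W / 90°S: lon 336.6918°, lat 84.4784°.
Field (20°×10°, letters A–R): lon ⌊336.6918/20⌋ = 16 → Q; lat ⌊84.4784/10⌋ = 8 → I.
Square (2°×1°, digits 0–9): lon ⌊16.6918/2⌋ = 8; lat ⌊4.4784/1⌋ = 4.
Subsquare (5′×2.5′, letters a–x): lon ⌊0.6918/0.0833333⌋ = 8 → i; lat ⌊0.4784/0.0416667⌋ = 11 → l.

QI84il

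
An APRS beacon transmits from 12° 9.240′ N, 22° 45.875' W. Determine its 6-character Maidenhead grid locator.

HK82od

Offset from 180°W / 90°S: lon 157.2354°, lat 102.1540°.
Field (20°×10°, letters A–R): 157.2354/20 → 7 → H, 102.1540/10 → 10 → K; chars HK.
Square (2°×1°, digits 0–9): 17.2354/2 → 8, 2.1540/1 → 2; chars 82.
Subsquare (5′×2.5′, letters a–x): 1.2354/0.0833333 → 14 → o, 0.1540/0.0416667 → 3 → d; chars od.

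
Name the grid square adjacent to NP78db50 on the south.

NP78da59

Latitude extended square 0; −1 → -1, wraps to 9, carry into subsquare.
Latitude subsquare b = 1; −1 → 0 = a.
The longitude characters are unchanged.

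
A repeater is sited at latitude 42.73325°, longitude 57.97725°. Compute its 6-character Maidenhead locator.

Shift to the Maidenhead origin (180°W, 90°S): lon 237.9772, lat 132.7332.
Field: lon ⌊237.9772/20⌋ = 11 → L; lat ⌊132.7332/10⌋ = 13 → N.
Square: lon ⌊17.9772/2⌋ = 8; lat ⌊2.7332/1⌋ = 2.
Subsquare: lon ⌊1.9772/0.0833333⌋ = 23 → x; lat ⌊0.7332/0.0416667⌋ = 17 → r.

LN82xr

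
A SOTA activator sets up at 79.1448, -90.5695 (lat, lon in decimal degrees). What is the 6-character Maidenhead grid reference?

EQ49rd

Offset from 180°W / 90°S: lon 89.4305°, lat 169.1448°.
Field: 89.4305/20 → 4 → E, 169.1448/10 → 16 → Q; chars EQ.
Square: 9.4305/2 → 4, 9.1448/1 → 9; chars 49.
Subsquare: 1.4305/0.0833333 → 17 → r, 0.1448/0.0416667 → 3 → d; chars rd.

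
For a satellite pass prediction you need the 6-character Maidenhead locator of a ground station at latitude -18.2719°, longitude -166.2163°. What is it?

AH61vr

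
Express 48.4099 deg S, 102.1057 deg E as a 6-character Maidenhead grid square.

OE11bo

Shift to the Maidenhead origin (180°W, 90°S): lon 282.1057, lat 41.5901.
Field: 282.1057/20 → 14 → O, 41.5901/10 → 4 → E; chars OE.
Square: 2.1057/2 → 1, 1.5901/1 → 1; chars 11.
Subsquare: 0.1057/0.0833333 → 1 → b, 0.5901/0.0416667 → 14 → o; chars bo.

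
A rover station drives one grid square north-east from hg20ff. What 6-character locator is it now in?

HG20gg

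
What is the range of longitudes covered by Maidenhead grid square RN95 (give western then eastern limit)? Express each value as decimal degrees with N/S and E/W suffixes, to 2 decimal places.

178.00° E, 180.00° E

Field R=17, N=13: +17·20° lon, +13·10° lat → SW at lon 160°, lat 40°.
Square 9, 5: +9·2° lon, +5·1° lat → SW at lon 178°, lat 45°.
Cell spans 2° lon × 1° lat.
west 178.00° E, east 180.00° E.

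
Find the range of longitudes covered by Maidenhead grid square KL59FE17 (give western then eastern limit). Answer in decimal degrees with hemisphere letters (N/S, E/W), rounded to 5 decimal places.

Field K=10, L=11: +10·20° lon, +11·10° lat → SW at lon 20°, lat 20°.
Square 5, 9: +5·2° lon, +9·1° lat → SW at lon 30°, lat 29°.
Subsquare f=5, e=4: +5·0.0833333° lon, +4·0.0416667° lat → SW at lon 30.4167°, lat 29.1667°.
Extended square 1, 7: +1·0.00833333° lon, +7·0.00416667° lat → SW at lon 30.425°, lat 29.1958°.
Cell spans 0.00833333° lon × 0.00416667° lat.
west 30.42500° E, east 30.43333° E.

30.42500° E, 30.43333° E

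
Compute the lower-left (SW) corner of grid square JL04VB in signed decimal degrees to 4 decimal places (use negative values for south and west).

Field J=9, L=11: +9·20° lon, +11·10° lat → SW at lon 0°, lat 20°.
Square 0, 4: +0·2° lon, +4·1° lat → SW at lon 0°, lat 24°.
Subsquare v=21, b=1: +21·0.0833333° lon, +1·0.0416667° lat → SW at lon 1.75°, lat 24.0417°.
latitude 24.0417, longitude 1.7500.

24.0417, 1.7500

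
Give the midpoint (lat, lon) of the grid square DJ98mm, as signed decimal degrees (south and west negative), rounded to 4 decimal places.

8.5208, -100.9583

Field D=3, J=9: +3·20° lon, +9·10° lat → SW at lon -120°, lat 0°.
Square 9, 8: +9·2° lon, +8·1° lat → SW at lon -102°, lat 8°.
Subsquare m=12, m=12: +12·0.0833333° lon, +12·0.0416667° lat → SW at lon -101°, lat 8.5°.
Cell spans 0.0833333° lon × 0.0416667° lat. Centre is SW corner plus half of each.
latitude 8.5208, longitude -100.9583.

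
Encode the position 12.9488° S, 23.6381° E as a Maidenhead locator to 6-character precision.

Add 180° to longitude and 90° to latitude: 203.6381, 77.0512.
Field (20°×10°, letters A–R): lon ⌊203.6381/20⌋ = 10 → K; lat ⌊77.0512/10⌋ = 7 → H.
Square (2°×1°, digits 0–9): lon ⌊3.6381/2⌋ = 1; lat ⌊7.0512/1⌋ = 7.
Subsquare (5′×2.5′, letters a–x): lon ⌊1.6381/0.0833333⌋ = 19 → t; lat ⌊0.0512/0.0416667⌋ = 1 → b.

KH17tb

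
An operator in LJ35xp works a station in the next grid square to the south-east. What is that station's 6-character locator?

Longitude subsquare x = 23; +1 → 24, wraps to 0 = a, carry into square.
Longitude square 3; +1 → 4.
Latitude subsquare p = 15; −1 → 14 = o.

LJ45ao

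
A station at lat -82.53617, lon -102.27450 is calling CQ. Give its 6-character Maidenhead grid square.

Add 180° to longitude and 90° to latitude: 77.7255, 7.4638.
Field: 77.7255/20 → 3 → D, 7.4638/10 → 0 → A; chars DA.
Square: 17.7255/2 → 8, 7.4638/1 → 7; chars 87.
Subsquare: 1.7255/0.0833333 → 20 → u, 0.4638/0.0416667 → 11 → l; chars ul.

DA87ul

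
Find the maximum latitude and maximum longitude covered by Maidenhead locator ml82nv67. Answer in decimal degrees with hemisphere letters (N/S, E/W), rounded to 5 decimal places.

Field M=12, L=11: +12·20° lon, +11·10° lat → SW at lon 60°, lat 20°.
Square 8, 2: +8·2° lon, +2·1° lat → SW at lon 76°, lat 22°.
Subsquare n=13, v=21: +13·0.0833333° lon, +21·0.0416667° lat → SW at lon 77.0833°, lat 22.875°.
Extended square 6, 7: +6·0.00833333° lon, +7·0.00416667° lat → SW at lon 77.1333°, lat 22.9042°.
Cell spans 0.00833333° lon × 0.00416667° lat. NE corner is SW corner plus one full cell.
latitude 22.90833° N, longitude 77.14167° E.

22.90833° N, 77.14167° E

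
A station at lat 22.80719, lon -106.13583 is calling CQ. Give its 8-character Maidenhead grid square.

DL62wt33

Add 180° to longitude and 90° to latitude: 73.86417, 112.80719.
Field: lon ⌊73.86417/20⌋ = 3 → D; lat ⌊112.80719/10⌋ = 11 → L.
Square: lon ⌊13.86417/2⌋ = 6; lat ⌊2.80719/1⌋ = 2.
Subsquare: lon ⌊1.86417/0.0833333⌋ = 22 → w; lat ⌊0.80719/0.0416667⌋ = 19 → t.
Extended square: lon ⌊0.03084/0.00833333⌋ = 3; lat ⌊0.01552/0.00416667⌋ = 3.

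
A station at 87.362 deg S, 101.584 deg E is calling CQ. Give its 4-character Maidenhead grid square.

OA02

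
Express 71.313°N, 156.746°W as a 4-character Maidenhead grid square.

BQ11

Add 180° to longitude and 90° to latitude: 23.25, 161.31.
Field (20°×10°, letters A–R): lon ⌊23.25/20⌋ = 1 → B; lat ⌊161.31/10⌋ = 16 → Q.
Square (2°×1°, digits 0–9): lon ⌊3.25/2⌋ = 1; lat ⌊1.31/1⌋ = 1.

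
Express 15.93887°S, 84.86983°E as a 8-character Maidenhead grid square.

NH24kb44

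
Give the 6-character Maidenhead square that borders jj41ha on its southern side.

JJ40hx

Latitude subsquare a = 0; −1 → -1, wraps to 23 = x, carry into square.
Latitude square 1; −1 → 0.
The longitude characters are unchanged.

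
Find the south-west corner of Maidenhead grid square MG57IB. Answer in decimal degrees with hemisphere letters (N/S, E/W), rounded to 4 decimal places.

22.9583° S, 70.6667° E

Field M=12, G=6: +12·20° lon, +6·10° lat → SW at lon 60°, lat -30°.
Square 5, 7: +5·2° lon, +7·1° lat → SW at lon 70°, lat -23°.
Subsquare i=8, b=1: +8·0.0833333° lon, +1·0.0416667° lat → SW at lon 70.6667°, lat -22.9583°.
latitude 22.9583° S, longitude 70.6667° E.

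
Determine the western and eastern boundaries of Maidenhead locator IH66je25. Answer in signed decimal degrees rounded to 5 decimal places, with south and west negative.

Field I=8, H=7: +8·20° lon, +7·10° lat → SW at lon -20°, lat -20°.
Square 6, 6: +6·2° lon, +6·1° lat → SW at lon -8°, lat -14°.
Subsquare j=9, e=4: +9·0.0833333° lon, +4·0.0416667° lat → SW at lon -7.25°, lat -13.8333°.
Extended square 2, 5: +2·0.00833333° lon, +5·0.00416667° lat → SW at lon -7.23333°, lat -13.8125°.
Cell spans 0.00833333° lon × 0.00416667° lat.
west -7.23333, east -7.22500.

-7.23333, -7.22500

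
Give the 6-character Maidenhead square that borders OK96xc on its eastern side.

PK06ac

Longitude subsquare x = 23; +1 → 24, wraps to 0 = a, carry into square.
Longitude square 9; +1 → 10, wraps to 0, carry into field.
Longitude field O = 14; +1 → 15 = P.
The latitude characters are unchanged.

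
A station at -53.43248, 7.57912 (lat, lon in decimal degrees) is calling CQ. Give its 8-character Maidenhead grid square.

JD36sn96

Add 180° to longitude and 90° to latitude: 187.57912, 36.56752.
Field (20°×10°, letters A–R): 187.57912/20 → 9 → J, 36.56752/10 → 3 → D; chars JD.
Square (2°×1°, digits 0–9): 7.57912/2 → 3, 6.56752/1 → 6; chars 36.
Subsquare (5′×2.5′, letters a–x): 1.57912/0.0833333 → 18 → s, 0.56752/0.0416667 → 13 → n; chars sn.
Extended square (30″×15″, digits 0–9): 0.07912/0.00833333 → 9, 0.02585/0.00416667 → 6; chars 96.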